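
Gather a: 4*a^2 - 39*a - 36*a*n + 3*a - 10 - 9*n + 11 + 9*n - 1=4*a^2 + a*(-36*n - 36)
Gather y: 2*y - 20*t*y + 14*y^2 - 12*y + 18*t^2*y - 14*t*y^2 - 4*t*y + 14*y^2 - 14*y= y^2*(28 - 14*t) + y*(18*t^2 - 24*t - 24)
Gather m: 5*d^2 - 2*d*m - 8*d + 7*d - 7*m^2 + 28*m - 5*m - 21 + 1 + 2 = 5*d^2 - d - 7*m^2 + m*(23 - 2*d) - 18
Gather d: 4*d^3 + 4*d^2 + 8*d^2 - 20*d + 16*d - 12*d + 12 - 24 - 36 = 4*d^3 + 12*d^2 - 16*d - 48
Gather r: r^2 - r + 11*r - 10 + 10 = r^2 + 10*r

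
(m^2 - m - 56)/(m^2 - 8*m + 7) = (m^2 - m - 56)/(m^2 - 8*m + 7)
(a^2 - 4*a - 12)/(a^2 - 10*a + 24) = (a + 2)/(a - 4)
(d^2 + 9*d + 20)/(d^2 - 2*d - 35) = (d + 4)/(d - 7)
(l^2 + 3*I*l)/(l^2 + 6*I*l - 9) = l/(l + 3*I)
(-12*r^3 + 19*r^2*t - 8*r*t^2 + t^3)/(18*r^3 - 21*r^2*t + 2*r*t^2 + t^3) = (-4*r + t)/(6*r + t)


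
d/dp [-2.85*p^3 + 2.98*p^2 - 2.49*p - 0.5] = -8.55*p^2 + 5.96*p - 2.49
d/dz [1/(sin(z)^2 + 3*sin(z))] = -(2*sin(z) + 3)*cos(z)/((sin(z) + 3)^2*sin(z)^2)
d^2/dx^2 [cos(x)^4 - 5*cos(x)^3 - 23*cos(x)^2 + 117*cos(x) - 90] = -453*cos(x)/4 - 4*cos(2*x)^2 + 44*cos(2*x) + 45*cos(3*x)/4 + 2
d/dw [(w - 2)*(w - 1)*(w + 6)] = 3*w^2 + 6*w - 16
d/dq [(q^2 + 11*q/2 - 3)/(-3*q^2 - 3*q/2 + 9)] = 20*(q^2 + 3)/(3*(4*q^4 + 4*q^3 - 23*q^2 - 12*q + 36))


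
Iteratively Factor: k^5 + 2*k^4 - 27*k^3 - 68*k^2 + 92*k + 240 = (k - 2)*(k^4 + 4*k^3 - 19*k^2 - 106*k - 120) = (k - 2)*(k + 2)*(k^3 + 2*k^2 - 23*k - 60) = (k - 2)*(k + 2)*(k + 3)*(k^2 - k - 20) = (k - 5)*(k - 2)*(k + 2)*(k + 3)*(k + 4)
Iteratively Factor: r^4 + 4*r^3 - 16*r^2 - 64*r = (r)*(r^3 + 4*r^2 - 16*r - 64) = r*(r - 4)*(r^2 + 8*r + 16) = r*(r - 4)*(r + 4)*(r + 4)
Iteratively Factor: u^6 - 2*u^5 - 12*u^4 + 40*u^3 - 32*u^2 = (u)*(u^5 - 2*u^4 - 12*u^3 + 40*u^2 - 32*u) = u*(u - 2)*(u^4 - 12*u^2 + 16*u) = u*(u - 2)^2*(u^3 + 2*u^2 - 8*u) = u*(u - 2)^3*(u^2 + 4*u) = u^2*(u - 2)^3*(u + 4)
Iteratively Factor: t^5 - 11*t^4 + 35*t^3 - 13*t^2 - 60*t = (t)*(t^4 - 11*t^3 + 35*t^2 - 13*t - 60) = t*(t + 1)*(t^3 - 12*t^2 + 47*t - 60) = t*(t - 4)*(t + 1)*(t^2 - 8*t + 15) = t*(t - 4)*(t - 3)*(t + 1)*(t - 5)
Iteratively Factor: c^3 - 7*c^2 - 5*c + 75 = (c - 5)*(c^2 - 2*c - 15) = (c - 5)*(c + 3)*(c - 5)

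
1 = 1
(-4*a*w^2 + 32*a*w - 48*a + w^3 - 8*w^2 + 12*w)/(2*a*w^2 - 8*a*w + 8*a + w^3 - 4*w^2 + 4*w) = (-4*a*w + 24*a + w^2 - 6*w)/(2*a*w - 4*a + w^2 - 2*w)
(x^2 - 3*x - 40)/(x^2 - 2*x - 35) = (x - 8)/(x - 7)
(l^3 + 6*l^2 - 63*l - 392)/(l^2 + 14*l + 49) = l - 8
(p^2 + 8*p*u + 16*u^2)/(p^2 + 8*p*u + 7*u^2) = (p^2 + 8*p*u + 16*u^2)/(p^2 + 8*p*u + 7*u^2)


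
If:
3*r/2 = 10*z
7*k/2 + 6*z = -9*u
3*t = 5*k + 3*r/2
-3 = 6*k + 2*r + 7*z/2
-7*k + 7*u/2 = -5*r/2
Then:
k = -216/1139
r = -840/1139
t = -780/1139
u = 168/1139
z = -126/1139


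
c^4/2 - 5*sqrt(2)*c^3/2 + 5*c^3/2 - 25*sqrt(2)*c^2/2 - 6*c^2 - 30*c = c*(c/2 + sqrt(2)/2)*(c + 5)*(c - 6*sqrt(2))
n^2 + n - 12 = (n - 3)*(n + 4)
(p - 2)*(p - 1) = p^2 - 3*p + 2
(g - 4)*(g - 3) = g^2 - 7*g + 12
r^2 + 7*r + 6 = (r + 1)*(r + 6)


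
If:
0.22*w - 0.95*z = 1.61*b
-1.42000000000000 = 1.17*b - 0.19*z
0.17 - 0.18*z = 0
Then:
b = -1.06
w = -3.68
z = 0.94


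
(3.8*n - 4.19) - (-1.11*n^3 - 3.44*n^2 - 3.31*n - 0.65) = 1.11*n^3 + 3.44*n^2 + 7.11*n - 3.54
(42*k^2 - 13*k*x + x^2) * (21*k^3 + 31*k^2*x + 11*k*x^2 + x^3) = 882*k^5 + 1029*k^4*x + 80*k^3*x^2 - 70*k^2*x^3 - 2*k*x^4 + x^5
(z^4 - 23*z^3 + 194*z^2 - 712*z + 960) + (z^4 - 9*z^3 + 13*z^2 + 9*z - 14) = 2*z^4 - 32*z^3 + 207*z^2 - 703*z + 946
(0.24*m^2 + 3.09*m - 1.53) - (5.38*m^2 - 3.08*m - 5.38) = -5.14*m^2 + 6.17*m + 3.85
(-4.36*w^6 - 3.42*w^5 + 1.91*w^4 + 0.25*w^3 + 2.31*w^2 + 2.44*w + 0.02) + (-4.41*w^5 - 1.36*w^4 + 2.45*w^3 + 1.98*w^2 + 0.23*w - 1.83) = -4.36*w^6 - 7.83*w^5 + 0.55*w^4 + 2.7*w^3 + 4.29*w^2 + 2.67*w - 1.81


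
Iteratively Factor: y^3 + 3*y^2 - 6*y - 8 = (y + 4)*(y^2 - y - 2) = (y - 2)*(y + 4)*(y + 1)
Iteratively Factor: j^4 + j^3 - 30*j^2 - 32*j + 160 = (j + 4)*(j^3 - 3*j^2 - 18*j + 40) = (j - 2)*(j + 4)*(j^2 - j - 20) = (j - 5)*(j - 2)*(j + 4)*(j + 4)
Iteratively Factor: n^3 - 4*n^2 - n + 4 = (n - 1)*(n^2 - 3*n - 4) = (n - 1)*(n + 1)*(n - 4)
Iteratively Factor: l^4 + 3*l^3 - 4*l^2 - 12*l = (l)*(l^3 + 3*l^2 - 4*l - 12) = l*(l + 2)*(l^2 + l - 6) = l*(l - 2)*(l + 2)*(l + 3)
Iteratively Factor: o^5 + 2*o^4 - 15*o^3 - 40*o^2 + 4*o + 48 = (o + 3)*(o^4 - o^3 - 12*o^2 - 4*o + 16) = (o - 1)*(o + 3)*(o^3 - 12*o - 16) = (o - 1)*(o + 2)*(o + 3)*(o^2 - 2*o - 8) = (o - 4)*(o - 1)*(o + 2)*(o + 3)*(o + 2)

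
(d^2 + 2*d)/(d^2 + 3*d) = (d + 2)/(d + 3)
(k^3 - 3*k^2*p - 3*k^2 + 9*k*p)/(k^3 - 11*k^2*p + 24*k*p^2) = (3 - k)/(-k + 8*p)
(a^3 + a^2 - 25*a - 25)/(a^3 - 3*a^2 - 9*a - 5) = (a + 5)/(a + 1)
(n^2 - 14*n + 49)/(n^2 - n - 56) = (-n^2 + 14*n - 49)/(-n^2 + n + 56)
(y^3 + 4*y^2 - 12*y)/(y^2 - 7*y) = (y^2 + 4*y - 12)/(y - 7)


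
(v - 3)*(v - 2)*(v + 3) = v^3 - 2*v^2 - 9*v + 18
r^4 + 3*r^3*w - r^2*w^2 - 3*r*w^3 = r*(r - w)*(r + w)*(r + 3*w)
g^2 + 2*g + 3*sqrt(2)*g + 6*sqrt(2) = (g + 2)*(g + 3*sqrt(2))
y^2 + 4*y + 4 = (y + 2)^2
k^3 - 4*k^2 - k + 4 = (k - 4)*(k - 1)*(k + 1)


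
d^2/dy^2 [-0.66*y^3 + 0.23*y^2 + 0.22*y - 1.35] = 0.46 - 3.96*y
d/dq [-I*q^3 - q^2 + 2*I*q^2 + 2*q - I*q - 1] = -3*I*q^2 - q*(2 - 4*I) + 2 - I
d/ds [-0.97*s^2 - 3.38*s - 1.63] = -1.94*s - 3.38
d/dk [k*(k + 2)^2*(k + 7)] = 4*k^3 + 33*k^2 + 64*k + 28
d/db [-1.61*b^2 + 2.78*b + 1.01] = 2.78 - 3.22*b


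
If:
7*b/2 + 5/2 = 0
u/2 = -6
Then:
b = -5/7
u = -12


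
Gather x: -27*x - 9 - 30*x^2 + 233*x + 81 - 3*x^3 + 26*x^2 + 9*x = -3*x^3 - 4*x^2 + 215*x + 72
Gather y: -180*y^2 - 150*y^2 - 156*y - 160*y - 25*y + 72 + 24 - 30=-330*y^2 - 341*y + 66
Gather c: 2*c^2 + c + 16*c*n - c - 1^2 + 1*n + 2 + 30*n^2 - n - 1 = 2*c^2 + 16*c*n + 30*n^2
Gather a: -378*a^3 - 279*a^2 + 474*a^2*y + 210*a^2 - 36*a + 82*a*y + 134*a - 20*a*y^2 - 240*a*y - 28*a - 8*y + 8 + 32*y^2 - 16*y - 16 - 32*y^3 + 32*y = -378*a^3 + a^2*(474*y - 69) + a*(-20*y^2 - 158*y + 70) - 32*y^3 + 32*y^2 + 8*y - 8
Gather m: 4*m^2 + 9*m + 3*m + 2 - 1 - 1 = 4*m^2 + 12*m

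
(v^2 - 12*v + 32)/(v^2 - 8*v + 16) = (v - 8)/(v - 4)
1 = 1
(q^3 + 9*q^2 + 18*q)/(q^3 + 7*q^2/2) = 2*(q^2 + 9*q + 18)/(q*(2*q + 7))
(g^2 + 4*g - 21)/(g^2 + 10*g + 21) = (g - 3)/(g + 3)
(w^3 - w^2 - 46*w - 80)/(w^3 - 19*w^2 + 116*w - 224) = (w^2 + 7*w + 10)/(w^2 - 11*w + 28)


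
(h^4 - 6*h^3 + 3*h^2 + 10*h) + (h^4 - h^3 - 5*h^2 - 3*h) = 2*h^4 - 7*h^3 - 2*h^2 + 7*h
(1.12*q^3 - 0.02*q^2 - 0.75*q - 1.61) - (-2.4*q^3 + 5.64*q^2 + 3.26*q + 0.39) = 3.52*q^3 - 5.66*q^2 - 4.01*q - 2.0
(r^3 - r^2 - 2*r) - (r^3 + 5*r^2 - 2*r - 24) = 24 - 6*r^2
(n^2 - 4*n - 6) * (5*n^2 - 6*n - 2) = 5*n^4 - 26*n^3 - 8*n^2 + 44*n + 12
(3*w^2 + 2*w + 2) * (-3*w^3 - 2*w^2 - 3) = -9*w^5 - 12*w^4 - 10*w^3 - 13*w^2 - 6*w - 6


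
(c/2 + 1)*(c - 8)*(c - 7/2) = c^3/2 - 19*c^2/4 + 5*c/2 + 28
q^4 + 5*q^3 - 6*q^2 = q^2*(q - 1)*(q + 6)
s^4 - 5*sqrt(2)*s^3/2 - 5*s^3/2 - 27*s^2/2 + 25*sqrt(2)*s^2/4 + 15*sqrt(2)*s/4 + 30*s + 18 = (s - 3)*(s + 1/2)*(s - 4*sqrt(2))*(s + 3*sqrt(2)/2)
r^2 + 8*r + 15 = (r + 3)*(r + 5)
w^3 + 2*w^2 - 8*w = w*(w - 2)*(w + 4)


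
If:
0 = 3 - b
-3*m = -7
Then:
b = 3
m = 7/3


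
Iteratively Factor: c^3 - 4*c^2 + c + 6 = (c - 3)*(c^2 - c - 2) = (c - 3)*(c - 2)*(c + 1)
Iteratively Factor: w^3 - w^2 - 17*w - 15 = (w + 3)*(w^2 - 4*w - 5) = (w + 1)*(w + 3)*(w - 5)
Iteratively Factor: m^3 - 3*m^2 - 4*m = (m)*(m^2 - 3*m - 4) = m*(m + 1)*(m - 4)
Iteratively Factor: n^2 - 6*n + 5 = (n - 5)*(n - 1)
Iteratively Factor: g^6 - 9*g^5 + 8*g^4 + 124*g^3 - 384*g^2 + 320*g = (g + 4)*(g^5 - 13*g^4 + 60*g^3 - 116*g^2 + 80*g) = (g - 4)*(g + 4)*(g^4 - 9*g^3 + 24*g^2 - 20*g) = (g - 4)*(g - 2)*(g + 4)*(g^3 - 7*g^2 + 10*g) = g*(g - 4)*(g - 2)*(g + 4)*(g^2 - 7*g + 10) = g*(g - 4)*(g - 2)^2*(g + 4)*(g - 5)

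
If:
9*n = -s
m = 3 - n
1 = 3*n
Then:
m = 8/3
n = 1/3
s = -3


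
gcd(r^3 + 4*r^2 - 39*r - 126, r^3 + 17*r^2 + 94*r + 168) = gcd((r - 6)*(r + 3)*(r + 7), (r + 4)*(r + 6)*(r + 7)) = r + 7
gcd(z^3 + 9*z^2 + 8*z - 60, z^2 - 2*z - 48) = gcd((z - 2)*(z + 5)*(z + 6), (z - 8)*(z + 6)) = z + 6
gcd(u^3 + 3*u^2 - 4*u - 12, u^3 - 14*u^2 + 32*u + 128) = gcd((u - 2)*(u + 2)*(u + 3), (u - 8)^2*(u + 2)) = u + 2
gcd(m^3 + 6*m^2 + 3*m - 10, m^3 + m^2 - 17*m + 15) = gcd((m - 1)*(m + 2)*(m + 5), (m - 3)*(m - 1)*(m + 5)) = m^2 + 4*m - 5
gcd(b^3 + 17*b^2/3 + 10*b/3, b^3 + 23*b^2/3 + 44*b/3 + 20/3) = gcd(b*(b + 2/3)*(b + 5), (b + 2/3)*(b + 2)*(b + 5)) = b^2 + 17*b/3 + 10/3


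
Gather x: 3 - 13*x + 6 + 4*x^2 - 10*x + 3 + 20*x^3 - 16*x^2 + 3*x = 20*x^3 - 12*x^2 - 20*x + 12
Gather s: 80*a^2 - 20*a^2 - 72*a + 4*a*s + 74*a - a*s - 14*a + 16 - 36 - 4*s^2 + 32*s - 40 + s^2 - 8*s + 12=60*a^2 - 12*a - 3*s^2 + s*(3*a + 24) - 48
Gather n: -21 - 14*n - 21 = -14*n - 42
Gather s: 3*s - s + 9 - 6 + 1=2*s + 4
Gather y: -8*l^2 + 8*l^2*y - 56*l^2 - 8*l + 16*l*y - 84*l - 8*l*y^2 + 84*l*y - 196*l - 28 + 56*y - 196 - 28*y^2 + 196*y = -64*l^2 - 288*l + y^2*(-8*l - 28) + y*(8*l^2 + 100*l + 252) - 224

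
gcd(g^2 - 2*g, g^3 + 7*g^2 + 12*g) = g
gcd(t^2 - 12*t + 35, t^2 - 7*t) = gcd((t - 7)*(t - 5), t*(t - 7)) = t - 7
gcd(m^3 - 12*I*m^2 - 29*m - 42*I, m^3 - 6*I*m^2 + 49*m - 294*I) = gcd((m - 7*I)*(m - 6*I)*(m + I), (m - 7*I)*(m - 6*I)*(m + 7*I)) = m^2 - 13*I*m - 42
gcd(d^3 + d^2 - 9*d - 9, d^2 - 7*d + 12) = d - 3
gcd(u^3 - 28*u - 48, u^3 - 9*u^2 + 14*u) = 1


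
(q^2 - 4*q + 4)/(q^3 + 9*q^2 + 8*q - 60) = (q - 2)/(q^2 + 11*q + 30)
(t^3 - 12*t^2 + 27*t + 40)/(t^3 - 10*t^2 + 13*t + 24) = (t - 5)/(t - 3)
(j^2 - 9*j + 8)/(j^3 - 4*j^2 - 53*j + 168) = (j - 1)/(j^2 + 4*j - 21)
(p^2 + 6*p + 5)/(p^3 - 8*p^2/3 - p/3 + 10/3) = 3*(p + 5)/(3*p^2 - 11*p + 10)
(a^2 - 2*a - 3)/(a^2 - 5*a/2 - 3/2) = 2*(a + 1)/(2*a + 1)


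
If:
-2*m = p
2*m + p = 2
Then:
No Solution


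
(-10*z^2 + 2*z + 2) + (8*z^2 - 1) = -2*z^2 + 2*z + 1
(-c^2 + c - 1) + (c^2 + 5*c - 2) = 6*c - 3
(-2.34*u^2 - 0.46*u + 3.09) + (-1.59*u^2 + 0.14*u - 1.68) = -3.93*u^2 - 0.32*u + 1.41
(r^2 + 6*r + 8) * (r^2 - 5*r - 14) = r^4 + r^3 - 36*r^2 - 124*r - 112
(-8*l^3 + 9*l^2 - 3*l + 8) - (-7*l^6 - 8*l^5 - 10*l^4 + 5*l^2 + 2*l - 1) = 7*l^6 + 8*l^5 + 10*l^4 - 8*l^3 + 4*l^2 - 5*l + 9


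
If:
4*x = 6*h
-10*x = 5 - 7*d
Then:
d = 10*x/7 + 5/7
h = 2*x/3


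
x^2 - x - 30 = (x - 6)*(x + 5)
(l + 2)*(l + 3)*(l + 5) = l^3 + 10*l^2 + 31*l + 30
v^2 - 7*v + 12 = (v - 4)*(v - 3)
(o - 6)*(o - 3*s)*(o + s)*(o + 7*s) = o^4 + 5*o^3*s - 6*o^3 - 17*o^2*s^2 - 30*o^2*s - 21*o*s^3 + 102*o*s^2 + 126*s^3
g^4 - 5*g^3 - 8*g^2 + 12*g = g*(g - 6)*(g - 1)*(g + 2)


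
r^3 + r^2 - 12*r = r*(r - 3)*(r + 4)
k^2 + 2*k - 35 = (k - 5)*(k + 7)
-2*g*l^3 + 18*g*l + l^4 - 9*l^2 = l*(-2*g + l)*(l - 3)*(l + 3)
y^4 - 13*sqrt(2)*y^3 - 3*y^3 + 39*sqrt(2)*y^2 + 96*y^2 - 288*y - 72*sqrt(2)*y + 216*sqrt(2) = (y - 3)*(y - 6*sqrt(2))^2*(y - sqrt(2))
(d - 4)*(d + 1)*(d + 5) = d^3 + 2*d^2 - 19*d - 20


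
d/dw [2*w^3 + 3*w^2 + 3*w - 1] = 6*w^2 + 6*w + 3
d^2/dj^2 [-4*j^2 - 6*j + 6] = -8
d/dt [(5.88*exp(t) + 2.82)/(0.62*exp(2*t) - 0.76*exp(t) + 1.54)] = (-3.6456*exp(2*t) - 3.4968*exp(t) + 11.1984)*exp(t)/(0.3844*exp(4*t) - 0.9424*exp(3*t) + 2.4872*exp(2*t) - 2.3408*exp(t) + 2.3716)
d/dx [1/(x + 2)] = -1/(x + 2)^2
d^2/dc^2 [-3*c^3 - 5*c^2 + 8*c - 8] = -18*c - 10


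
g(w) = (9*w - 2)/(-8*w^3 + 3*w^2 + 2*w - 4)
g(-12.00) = -0.00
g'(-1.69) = -0.61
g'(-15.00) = 0.00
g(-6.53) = -0.03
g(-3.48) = -0.09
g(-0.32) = 1.20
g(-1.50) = -0.58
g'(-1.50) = -0.98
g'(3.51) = 0.06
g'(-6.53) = -0.01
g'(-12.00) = 0.00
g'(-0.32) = -2.91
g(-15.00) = 0.00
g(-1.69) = -0.43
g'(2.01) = 0.31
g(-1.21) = -1.06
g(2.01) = -0.30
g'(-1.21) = -2.79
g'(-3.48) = -0.05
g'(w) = (9*w - 2)*(24*w^2 - 6*w - 2)/(-8*w^3 + 3*w^2 + 2*w - 4)^2 + 9/(-8*w^3 + 3*w^2 + 2*w - 4)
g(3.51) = -0.10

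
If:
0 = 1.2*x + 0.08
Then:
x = -0.07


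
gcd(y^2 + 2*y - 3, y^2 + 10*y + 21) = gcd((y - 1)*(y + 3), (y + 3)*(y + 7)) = y + 3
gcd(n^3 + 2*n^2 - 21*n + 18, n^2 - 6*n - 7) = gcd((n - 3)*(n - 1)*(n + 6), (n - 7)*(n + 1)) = 1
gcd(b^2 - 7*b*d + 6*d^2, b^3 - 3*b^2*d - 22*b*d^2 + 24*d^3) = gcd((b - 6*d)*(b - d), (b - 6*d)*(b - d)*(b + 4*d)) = b^2 - 7*b*d + 6*d^2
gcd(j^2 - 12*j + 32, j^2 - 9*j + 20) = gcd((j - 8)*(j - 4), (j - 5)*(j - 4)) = j - 4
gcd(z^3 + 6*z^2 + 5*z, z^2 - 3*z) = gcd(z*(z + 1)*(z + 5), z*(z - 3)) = z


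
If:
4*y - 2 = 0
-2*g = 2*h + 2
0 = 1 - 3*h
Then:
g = -4/3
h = 1/3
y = 1/2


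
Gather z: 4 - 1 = 3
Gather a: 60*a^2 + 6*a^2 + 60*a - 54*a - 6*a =66*a^2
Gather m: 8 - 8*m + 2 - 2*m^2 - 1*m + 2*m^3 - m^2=2*m^3 - 3*m^2 - 9*m + 10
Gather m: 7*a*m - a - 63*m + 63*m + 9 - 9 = 7*a*m - a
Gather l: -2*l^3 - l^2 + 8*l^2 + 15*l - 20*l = -2*l^3 + 7*l^2 - 5*l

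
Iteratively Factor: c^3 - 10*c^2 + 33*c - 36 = (c - 3)*(c^2 - 7*c + 12) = (c - 4)*(c - 3)*(c - 3)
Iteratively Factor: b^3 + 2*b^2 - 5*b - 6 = (b + 3)*(b^2 - b - 2) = (b + 1)*(b + 3)*(b - 2)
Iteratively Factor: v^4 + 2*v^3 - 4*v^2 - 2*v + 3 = (v - 1)*(v^3 + 3*v^2 - v - 3) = (v - 1)*(v + 1)*(v^2 + 2*v - 3) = (v - 1)^2*(v + 1)*(v + 3)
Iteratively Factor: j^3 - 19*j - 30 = (j + 3)*(j^2 - 3*j - 10) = (j + 2)*(j + 3)*(j - 5)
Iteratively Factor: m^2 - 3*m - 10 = (m + 2)*(m - 5)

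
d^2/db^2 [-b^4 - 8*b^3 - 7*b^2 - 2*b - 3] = -12*b^2 - 48*b - 14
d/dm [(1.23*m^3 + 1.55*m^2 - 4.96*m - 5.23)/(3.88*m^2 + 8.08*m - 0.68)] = (4.7724*m^4 + 19.8768*m^3 + 29.2596*m^2 + 38.4768*m + 45.6312)/(15.0544*m^4 + 62.7008*m^3 + 60.0096*m^2 - 10.9888*m + 0.4624)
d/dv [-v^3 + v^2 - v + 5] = -3*v^2 + 2*v - 1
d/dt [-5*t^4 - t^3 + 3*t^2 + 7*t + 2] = -20*t^3 - 3*t^2 + 6*t + 7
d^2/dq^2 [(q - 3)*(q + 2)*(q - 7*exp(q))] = -7*q^2*exp(q) - 21*q*exp(q) + 6*q + 42*exp(q) - 2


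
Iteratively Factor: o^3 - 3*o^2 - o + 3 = (o - 3)*(o^2 - 1) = (o - 3)*(o + 1)*(o - 1)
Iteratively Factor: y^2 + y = (y)*(y + 1)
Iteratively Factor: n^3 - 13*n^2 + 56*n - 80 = (n - 4)*(n^2 - 9*n + 20) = (n - 4)^2*(n - 5)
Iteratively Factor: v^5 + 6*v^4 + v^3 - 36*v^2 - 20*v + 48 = (v - 1)*(v^4 + 7*v^3 + 8*v^2 - 28*v - 48) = (v - 2)*(v - 1)*(v^3 + 9*v^2 + 26*v + 24) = (v - 2)*(v - 1)*(v + 3)*(v^2 + 6*v + 8) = (v - 2)*(v - 1)*(v + 2)*(v + 3)*(v + 4)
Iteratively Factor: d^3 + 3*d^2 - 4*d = (d + 4)*(d^2 - d) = (d - 1)*(d + 4)*(d)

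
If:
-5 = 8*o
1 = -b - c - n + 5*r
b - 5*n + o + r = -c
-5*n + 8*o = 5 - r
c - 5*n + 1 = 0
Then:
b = 727/192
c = -2527/192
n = -467/192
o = -5/8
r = -415/192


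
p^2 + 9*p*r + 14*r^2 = (p + 2*r)*(p + 7*r)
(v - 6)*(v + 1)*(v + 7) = v^3 + 2*v^2 - 41*v - 42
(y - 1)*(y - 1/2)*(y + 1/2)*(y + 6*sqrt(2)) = y^4 - y^3 + 6*sqrt(2)*y^3 - 6*sqrt(2)*y^2 - y^2/4 - 3*sqrt(2)*y/2 + y/4 + 3*sqrt(2)/2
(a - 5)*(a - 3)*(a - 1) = a^3 - 9*a^2 + 23*a - 15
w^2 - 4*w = w*(w - 4)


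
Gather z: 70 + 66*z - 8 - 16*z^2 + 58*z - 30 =-16*z^2 + 124*z + 32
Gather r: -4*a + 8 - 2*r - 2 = -4*a - 2*r + 6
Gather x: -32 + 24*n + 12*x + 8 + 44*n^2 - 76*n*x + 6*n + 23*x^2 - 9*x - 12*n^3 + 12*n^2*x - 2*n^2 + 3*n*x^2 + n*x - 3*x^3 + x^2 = -12*n^3 + 42*n^2 + 30*n - 3*x^3 + x^2*(3*n + 24) + x*(12*n^2 - 75*n + 3) - 24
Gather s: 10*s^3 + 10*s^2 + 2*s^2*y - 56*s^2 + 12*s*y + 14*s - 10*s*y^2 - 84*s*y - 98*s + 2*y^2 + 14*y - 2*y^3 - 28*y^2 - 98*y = 10*s^3 + s^2*(2*y - 46) + s*(-10*y^2 - 72*y - 84) - 2*y^3 - 26*y^2 - 84*y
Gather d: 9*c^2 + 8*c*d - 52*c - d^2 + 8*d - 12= 9*c^2 - 52*c - d^2 + d*(8*c + 8) - 12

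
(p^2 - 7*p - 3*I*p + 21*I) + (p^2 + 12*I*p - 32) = 2*p^2 - 7*p + 9*I*p - 32 + 21*I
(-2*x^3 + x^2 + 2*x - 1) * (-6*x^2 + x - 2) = 12*x^5 - 8*x^4 - 7*x^3 + 6*x^2 - 5*x + 2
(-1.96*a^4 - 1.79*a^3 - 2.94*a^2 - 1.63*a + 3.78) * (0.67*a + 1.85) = -1.3132*a^5 - 4.8253*a^4 - 5.2813*a^3 - 6.5311*a^2 - 0.4829*a + 6.993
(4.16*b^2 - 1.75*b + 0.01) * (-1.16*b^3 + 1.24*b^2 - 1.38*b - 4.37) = -4.8256*b^5 + 7.1884*b^4 - 7.9224*b^3 - 15.7518*b^2 + 7.6337*b - 0.0437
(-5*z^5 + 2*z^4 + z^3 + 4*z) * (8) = -40*z^5 + 16*z^4 + 8*z^3 + 32*z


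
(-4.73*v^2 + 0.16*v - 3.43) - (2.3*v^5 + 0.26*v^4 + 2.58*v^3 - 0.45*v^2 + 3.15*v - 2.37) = -2.3*v^5 - 0.26*v^4 - 2.58*v^3 - 4.28*v^2 - 2.99*v - 1.06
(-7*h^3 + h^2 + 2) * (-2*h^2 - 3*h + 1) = 14*h^5 + 19*h^4 - 10*h^3 - 3*h^2 - 6*h + 2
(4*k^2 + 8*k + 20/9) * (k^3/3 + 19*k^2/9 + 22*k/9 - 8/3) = 4*k^5/3 + 100*k^4/9 + 740*k^3/27 + 1100*k^2/81 - 1288*k/81 - 160/27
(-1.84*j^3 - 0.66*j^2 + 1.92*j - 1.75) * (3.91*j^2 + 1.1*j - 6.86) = -7.1944*j^5 - 4.6046*j^4 + 19.4036*j^3 - 0.2029*j^2 - 15.0962*j + 12.005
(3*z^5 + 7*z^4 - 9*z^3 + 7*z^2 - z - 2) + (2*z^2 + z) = 3*z^5 + 7*z^4 - 9*z^3 + 9*z^2 - 2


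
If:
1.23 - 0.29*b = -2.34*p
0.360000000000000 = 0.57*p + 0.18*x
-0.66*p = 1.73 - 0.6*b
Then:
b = 2.67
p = -0.19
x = 2.62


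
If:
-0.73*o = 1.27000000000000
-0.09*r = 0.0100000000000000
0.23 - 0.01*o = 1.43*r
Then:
No Solution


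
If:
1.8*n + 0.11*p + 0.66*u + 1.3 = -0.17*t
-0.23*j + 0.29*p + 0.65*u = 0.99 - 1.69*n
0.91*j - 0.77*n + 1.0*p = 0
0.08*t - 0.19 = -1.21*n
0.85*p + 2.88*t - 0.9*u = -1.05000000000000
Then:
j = -4.60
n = 0.33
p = 4.44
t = -2.59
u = -2.94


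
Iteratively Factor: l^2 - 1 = (l - 1)*(l + 1)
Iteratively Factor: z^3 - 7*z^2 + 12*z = (z - 4)*(z^2 - 3*z) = z*(z - 4)*(z - 3)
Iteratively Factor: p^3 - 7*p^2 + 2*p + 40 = (p + 2)*(p^2 - 9*p + 20) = (p - 5)*(p + 2)*(p - 4)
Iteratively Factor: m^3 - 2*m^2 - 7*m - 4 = (m + 1)*(m^2 - 3*m - 4) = (m - 4)*(m + 1)*(m + 1)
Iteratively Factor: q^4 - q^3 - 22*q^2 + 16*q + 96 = (q - 4)*(q^3 + 3*q^2 - 10*q - 24) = (q - 4)*(q - 3)*(q^2 + 6*q + 8) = (q - 4)*(q - 3)*(q + 2)*(q + 4)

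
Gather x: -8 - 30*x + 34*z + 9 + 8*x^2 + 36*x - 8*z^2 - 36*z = 8*x^2 + 6*x - 8*z^2 - 2*z + 1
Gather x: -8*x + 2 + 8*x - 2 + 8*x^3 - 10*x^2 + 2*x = 8*x^3 - 10*x^2 + 2*x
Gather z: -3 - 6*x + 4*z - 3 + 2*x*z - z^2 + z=-6*x - z^2 + z*(2*x + 5) - 6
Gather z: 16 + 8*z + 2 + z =9*z + 18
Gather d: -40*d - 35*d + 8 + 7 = 15 - 75*d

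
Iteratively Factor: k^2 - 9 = (k - 3)*(k + 3)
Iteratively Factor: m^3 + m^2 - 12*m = (m - 3)*(m^2 + 4*m) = m*(m - 3)*(m + 4)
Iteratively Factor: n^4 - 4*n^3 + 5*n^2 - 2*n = (n - 2)*(n^3 - 2*n^2 + n) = (n - 2)*(n - 1)*(n^2 - n) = (n - 2)*(n - 1)^2*(n)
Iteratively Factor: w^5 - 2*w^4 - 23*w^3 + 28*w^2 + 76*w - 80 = (w + 2)*(w^4 - 4*w^3 - 15*w^2 + 58*w - 40) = (w - 2)*(w + 2)*(w^3 - 2*w^2 - 19*w + 20) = (w - 5)*(w - 2)*(w + 2)*(w^2 + 3*w - 4) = (w - 5)*(w - 2)*(w - 1)*(w + 2)*(w + 4)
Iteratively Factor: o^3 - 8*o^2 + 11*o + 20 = (o - 5)*(o^2 - 3*o - 4) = (o - 5)*(o - 4)*(o + 1)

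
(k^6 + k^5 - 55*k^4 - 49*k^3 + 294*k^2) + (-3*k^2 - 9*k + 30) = k^6 + k^5 - 55*k^4 - 49*k^3 + 291*k^2 - 9*k + 30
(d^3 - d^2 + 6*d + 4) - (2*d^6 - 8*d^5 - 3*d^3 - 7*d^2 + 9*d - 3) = -2*d^6 + 8*d^5 + 4*d^3 + 6*d^2 - 3*d + 7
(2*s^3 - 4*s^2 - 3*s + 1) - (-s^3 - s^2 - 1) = 3*s^3 - 3*s^2 - 3*s + 2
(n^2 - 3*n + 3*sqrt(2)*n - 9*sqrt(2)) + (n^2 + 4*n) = 2*n^2 + n + 3*sqrt(2)*n - 9*sqrt(2)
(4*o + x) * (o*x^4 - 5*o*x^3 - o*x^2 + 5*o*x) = 4*o^2*x^4 - 20*o^2*x^3 - 4*o^2*x^2 + 20*o^2*x + o*x^5 - 5*o*x^4 - o*x^3 + 5*o*x^2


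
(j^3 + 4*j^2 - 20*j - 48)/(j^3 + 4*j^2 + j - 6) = (j^2 + 2*j - 24)/(j^2 + 2*j - 3)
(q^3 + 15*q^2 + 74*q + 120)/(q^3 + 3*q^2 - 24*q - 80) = (q^2 + 11*q + 30)/(q^2 - q - 20)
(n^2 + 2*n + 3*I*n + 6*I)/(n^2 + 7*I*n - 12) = (n + 2)/(n + 4*I)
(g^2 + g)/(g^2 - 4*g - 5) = g/(g - 5)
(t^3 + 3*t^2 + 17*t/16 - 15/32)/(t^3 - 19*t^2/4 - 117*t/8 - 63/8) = (8*t^2 + 18*t - 5)/(4*(2*t^2 - 11*t - 21))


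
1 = 1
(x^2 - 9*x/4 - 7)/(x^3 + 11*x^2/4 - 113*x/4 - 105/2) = (x - 4)/(x^2 + x - 30)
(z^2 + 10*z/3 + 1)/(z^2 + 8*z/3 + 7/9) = 3*(z + 3)/(3*z + 7)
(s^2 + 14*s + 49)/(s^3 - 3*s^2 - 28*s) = (s^2 + 14*s + 49)/(s*(s^2 - 3*s - 28))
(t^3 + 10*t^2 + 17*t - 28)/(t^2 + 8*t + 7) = (t^2 + 3*t - 4)/(t + 1)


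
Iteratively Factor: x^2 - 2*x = (x - 2)*(x)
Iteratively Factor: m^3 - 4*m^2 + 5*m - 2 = (m - 2)*(m^2 - 2*m + 1) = (m - 2)*(m - 1)*(m - 1)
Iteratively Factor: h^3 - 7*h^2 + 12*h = (h - 4)*(h^2 - 3*h) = h*(h - 4)*(h - 3)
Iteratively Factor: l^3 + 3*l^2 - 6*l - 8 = (l + 1)*(l^2 + 2*l - 8) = (l + 1)*(l + 4)*(l - 2)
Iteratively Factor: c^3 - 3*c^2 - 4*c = (c - 4)*(c^2 + c) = (c - 4)*(c + 1)*(c)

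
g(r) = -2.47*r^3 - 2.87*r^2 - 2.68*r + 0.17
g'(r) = -7.41*r^2 - 5.74*r - 2.68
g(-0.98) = 2.36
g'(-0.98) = -4.17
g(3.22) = -120.68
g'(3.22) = -97.99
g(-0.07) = 0.34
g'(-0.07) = -2.31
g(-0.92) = 2.13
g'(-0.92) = -3.67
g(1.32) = -14.05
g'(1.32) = -23.17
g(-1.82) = 10.43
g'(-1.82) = -16.78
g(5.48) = -507.18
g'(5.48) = -256.66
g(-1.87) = 11.30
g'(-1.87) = -17.86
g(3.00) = -100.39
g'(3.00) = -86.59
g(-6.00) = 446.45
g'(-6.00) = -235.00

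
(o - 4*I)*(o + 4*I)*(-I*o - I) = -I*o^3 - I*o^2 - 16*I*o - 16*I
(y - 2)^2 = y^2 - 4*y + 4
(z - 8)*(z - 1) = z^2 - 9*z + 8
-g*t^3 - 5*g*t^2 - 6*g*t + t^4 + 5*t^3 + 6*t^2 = t*(-g + t)*(t + 2)*(t + 3)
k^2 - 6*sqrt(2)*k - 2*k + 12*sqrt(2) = (k - 2)*(k - 6*sqrt(2))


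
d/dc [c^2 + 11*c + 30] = 2*c + 11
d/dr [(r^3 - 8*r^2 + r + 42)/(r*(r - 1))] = (r^4 - 2*r^3 + 7*r^2 - 84*r + 42)/(r^2*(r^2 - 2*r + 1))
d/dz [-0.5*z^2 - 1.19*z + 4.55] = -1.0*z - 1.19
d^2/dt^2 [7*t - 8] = 0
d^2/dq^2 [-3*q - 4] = 0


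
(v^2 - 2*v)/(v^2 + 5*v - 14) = v/(v + 7)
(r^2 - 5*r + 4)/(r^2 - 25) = (r^2 - 5*r + 4)/(r^2 - 25)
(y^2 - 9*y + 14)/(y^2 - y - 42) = (y - 2)/(y + 6)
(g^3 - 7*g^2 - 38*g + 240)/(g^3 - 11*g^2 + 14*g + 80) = (g + 6)/(g + 2)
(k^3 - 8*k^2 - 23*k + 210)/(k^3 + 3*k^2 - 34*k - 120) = (k - 7)/(k + 4)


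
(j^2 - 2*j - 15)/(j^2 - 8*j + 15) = (j + 3)/(j - 3)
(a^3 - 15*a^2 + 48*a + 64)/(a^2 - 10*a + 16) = (a^2 - 7*a - 8)/(a - 2)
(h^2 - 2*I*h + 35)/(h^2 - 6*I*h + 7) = (h + 5*I)/(h + I)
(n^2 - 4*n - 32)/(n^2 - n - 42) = (-n^2 + 4*n + 32)/(-n^2 + n + 42)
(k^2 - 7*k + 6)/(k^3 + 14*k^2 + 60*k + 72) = (k^2 - 7*k + 6)/(k^3 + 14*k^2 + 60*k + 72)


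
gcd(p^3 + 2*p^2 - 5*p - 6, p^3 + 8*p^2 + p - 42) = p^2 + p - 6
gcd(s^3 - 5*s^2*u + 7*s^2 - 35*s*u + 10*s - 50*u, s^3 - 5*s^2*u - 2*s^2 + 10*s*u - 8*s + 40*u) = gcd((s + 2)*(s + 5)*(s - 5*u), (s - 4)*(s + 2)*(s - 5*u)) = s^2 - 5*s*u + 2*s - 10*u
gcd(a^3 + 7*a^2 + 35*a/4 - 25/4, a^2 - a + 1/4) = a - 1/2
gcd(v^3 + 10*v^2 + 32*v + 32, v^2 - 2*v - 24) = v + 4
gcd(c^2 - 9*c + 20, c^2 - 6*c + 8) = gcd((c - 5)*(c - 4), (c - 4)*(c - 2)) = c - 4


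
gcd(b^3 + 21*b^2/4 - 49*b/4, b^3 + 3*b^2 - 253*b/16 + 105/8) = b - 7/4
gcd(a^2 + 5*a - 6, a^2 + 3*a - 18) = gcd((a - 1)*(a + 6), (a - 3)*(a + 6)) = a + 6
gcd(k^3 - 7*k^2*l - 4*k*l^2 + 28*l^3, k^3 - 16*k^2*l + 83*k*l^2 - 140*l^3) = k - 7*l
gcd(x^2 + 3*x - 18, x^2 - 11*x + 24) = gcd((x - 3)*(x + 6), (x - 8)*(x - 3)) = x - 3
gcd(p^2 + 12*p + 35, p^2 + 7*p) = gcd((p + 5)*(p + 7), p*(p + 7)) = p + 7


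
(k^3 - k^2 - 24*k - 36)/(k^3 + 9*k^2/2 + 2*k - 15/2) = 2*(k^2 - 4*k - 12)/(2*k^2 + 3*k - 5)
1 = 1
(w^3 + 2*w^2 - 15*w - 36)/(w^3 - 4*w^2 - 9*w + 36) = (w + 3)/(w - 3)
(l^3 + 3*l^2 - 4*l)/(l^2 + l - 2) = l*(l + 4)/(l + 2)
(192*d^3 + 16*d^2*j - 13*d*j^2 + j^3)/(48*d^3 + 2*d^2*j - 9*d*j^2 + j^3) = (24*d^2 + 5*d*j - j^2)/(6*d^2 + d*j - j^2)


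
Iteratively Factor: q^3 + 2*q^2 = (q + 2)*(q^2) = q*(q + 2)*(q)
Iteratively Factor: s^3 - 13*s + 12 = (s - 3)*(s^2 + 3*s - 4) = (s - 3)*(s - 1)*(s + 4)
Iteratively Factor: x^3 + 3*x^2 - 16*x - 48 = (x + 3)*(x^2 - 16) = (x - 4)*(x + 3)*(x + 4)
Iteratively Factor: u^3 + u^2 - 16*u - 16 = (u - 4)*(u^2 + 5*u + 4) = (u - 4)*(u + 4)*(u + 1)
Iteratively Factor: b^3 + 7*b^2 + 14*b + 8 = (b + 2)*(b^2 + 5*b + 4) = (b + 1)*(b + 2)*(b + 4)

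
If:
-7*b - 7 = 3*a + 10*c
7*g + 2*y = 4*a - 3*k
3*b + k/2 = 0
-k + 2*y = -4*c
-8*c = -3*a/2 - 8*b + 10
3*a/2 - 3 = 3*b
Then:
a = 180/107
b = -17/107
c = -117/107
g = -156/749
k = 102/107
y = 285/107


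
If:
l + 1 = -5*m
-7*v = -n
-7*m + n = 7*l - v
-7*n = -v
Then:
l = 1/4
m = -1/4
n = 0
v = 0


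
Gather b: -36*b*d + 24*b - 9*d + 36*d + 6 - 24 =b*(24 - 36*d) + 27*d - 18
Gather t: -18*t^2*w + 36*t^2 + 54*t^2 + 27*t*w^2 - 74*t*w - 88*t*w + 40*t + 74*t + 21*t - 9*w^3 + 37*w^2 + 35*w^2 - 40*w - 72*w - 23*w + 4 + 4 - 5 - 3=t^2*(90 - 18*w) + t*(27*w^2 - 162*w + 135) - 9*w^3 + 72*w^2 - 135*w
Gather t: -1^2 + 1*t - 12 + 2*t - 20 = 3*t - 33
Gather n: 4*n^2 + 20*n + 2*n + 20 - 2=4*n^2 + 22*n + 18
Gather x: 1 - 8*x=1 - 8*x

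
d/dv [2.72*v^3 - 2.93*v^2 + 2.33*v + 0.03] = 8.16*v^2 - 5.86*v + 2.33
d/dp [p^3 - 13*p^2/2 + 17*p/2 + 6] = 3*p^2 - 13*p + 17/2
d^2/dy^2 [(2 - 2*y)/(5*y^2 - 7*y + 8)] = 4*(-(y - 1)*(10*y - 7)^2 + 3*(5*y - 4)*(5*y^2 - 7*y + 8))/(5*y^2 - 7*y + 8)^3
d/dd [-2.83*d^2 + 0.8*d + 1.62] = 0.8 - 5.66*d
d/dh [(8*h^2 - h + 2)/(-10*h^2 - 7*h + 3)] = 11*(-6*h^2 + 8*h + 1)/(100*h^4 + 140*h^3 - 11*h^2 - 42*h + 9)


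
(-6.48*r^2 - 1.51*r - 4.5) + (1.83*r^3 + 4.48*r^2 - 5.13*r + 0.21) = 1.83*r^3 - 2.0*r^2 - 6.64*r - 4.29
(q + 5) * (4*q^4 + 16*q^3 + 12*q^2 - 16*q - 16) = 4*q^5 + 36*q^4 + 92*q^3 + 44*q^2 - 96*q - 80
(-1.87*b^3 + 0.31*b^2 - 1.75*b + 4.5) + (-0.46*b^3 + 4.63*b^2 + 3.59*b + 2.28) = -2.33*b^3 + 4.94*b^2 + 1.84*b + 6.78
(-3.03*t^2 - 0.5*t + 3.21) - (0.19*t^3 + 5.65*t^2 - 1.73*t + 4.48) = -0.19*t^3 - 8.68*t^2 + 1.23*t - 1.27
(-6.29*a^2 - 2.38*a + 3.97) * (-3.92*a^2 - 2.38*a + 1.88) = 24.6568*a^4 + 24.2998*a^3 - 21.7232*a^2 - 13.923*a + 7.4636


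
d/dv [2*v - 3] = 2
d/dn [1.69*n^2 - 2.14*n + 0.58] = 3.38*n - 2.14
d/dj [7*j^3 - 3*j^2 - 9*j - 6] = 21*j^2 - 6*j - 9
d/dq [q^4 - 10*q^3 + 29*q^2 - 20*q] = 4*q^3 - 30*q^2 + 58*q - 20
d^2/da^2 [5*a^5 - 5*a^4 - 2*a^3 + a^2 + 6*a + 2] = 100*a^3 - 60*a^2 - 12*a + 2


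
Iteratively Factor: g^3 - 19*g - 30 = (g - 5)*(g^2 + 5*g + 6) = (g - 5)*(g + 3)*(g + 2)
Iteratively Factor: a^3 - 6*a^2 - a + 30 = (a + 2)*(a^2 - 8*a + 15) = (a - 5)*(a + 2)*(a - 3)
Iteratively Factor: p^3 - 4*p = (p + 2)*(p^2 - 2*p) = p*(p + 2)*(p - 2)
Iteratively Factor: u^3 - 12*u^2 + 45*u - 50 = (u - 2)*(u^2 - 10*u + 25) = (u - 5)*(u - 2)*(u - 5)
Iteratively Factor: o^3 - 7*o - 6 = (o + 1)*(o^2 - o - 6) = (o + 1)*(o + 2)*(o - 3)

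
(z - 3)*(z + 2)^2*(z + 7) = z^4 + 8*z^3 - z^2 - 68*z - 84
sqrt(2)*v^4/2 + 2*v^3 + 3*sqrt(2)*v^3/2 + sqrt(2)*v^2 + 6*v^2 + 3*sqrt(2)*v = v*(v + 3)*(v + sqrt(2))*(sqrt(2)*v/2 + 1)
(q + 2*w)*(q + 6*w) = q^2 + 8*q*w + 12*w^2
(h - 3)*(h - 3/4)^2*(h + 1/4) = h^4 - 17*h^3/4 + 63*h^2/16 - 27*h/64 - 27/64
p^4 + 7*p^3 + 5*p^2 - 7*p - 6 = (p - 1)*(p + 1)^2*(p + 6)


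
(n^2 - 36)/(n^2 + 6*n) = (n - 6)/n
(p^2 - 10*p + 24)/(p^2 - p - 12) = (p - 6)/(p + 3)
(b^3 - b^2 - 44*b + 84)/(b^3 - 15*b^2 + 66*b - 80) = (b^2 + b - 42)/(b^2 - 13*b + 40)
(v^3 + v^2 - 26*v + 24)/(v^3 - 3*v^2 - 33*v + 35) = (v^2 + 2*v - 24)/(v^2 - 2*v - 35)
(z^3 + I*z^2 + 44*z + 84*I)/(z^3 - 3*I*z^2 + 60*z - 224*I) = (z^2 + 8*I*z - 12)/(z^2 + 4*I*z + 32)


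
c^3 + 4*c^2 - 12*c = c*(c - 2)*(c + 6)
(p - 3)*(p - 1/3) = p^2 - 10*p/3 + 1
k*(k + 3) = k^2 + 3*k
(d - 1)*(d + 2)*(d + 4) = d^3 + 5*d^2 + 2*d - 8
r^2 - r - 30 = (r - 6)*(r + 5)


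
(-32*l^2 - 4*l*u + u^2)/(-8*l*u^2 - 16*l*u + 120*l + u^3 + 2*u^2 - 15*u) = (4*l + u)/(u^2 + 2*u - 15)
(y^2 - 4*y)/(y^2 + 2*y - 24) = y/(y + 6)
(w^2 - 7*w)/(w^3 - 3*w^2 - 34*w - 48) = w*(7 - w)/(-w^3 + 3*w^2 + 34*w + 48)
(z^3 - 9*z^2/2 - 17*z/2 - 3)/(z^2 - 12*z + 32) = (2*z^3 - 9*z^2 - 17*z - 6)/(2*(z^2 - 12*z + 32))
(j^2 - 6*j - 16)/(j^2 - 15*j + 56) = (j + 2)/(j - 7)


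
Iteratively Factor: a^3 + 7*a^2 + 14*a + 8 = (a + 4)*(a^2 + 3*a + 2) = (a + 1)*(a + 4)*(a + 2)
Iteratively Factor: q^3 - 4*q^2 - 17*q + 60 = (q - 5)*(q^2 + q - 12) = (q - 5)*(q - 3)*(q + 4)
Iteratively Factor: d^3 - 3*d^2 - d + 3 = (d + 1)*(d^2 - 4*d + 3) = (d - 3)*(d + 1)*(d - 1)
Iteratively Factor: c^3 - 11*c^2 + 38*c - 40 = (c - 2)*(c^2 - 9*c + 20) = (c - 4)*(c - 2)*(c - 5)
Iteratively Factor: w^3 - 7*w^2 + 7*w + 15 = (w + 1)*(w^2 - 8*w + 15) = (w - 5)*(w + 1)*(w - 3)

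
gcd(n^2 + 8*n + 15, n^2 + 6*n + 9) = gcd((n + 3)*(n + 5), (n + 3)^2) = n + 3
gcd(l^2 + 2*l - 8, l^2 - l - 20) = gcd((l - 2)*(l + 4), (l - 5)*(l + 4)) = l + 4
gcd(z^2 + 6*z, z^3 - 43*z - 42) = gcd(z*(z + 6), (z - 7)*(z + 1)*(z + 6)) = z + 6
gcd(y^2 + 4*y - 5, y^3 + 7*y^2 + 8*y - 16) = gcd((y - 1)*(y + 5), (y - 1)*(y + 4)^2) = y - 1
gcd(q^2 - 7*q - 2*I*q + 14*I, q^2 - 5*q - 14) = q - 7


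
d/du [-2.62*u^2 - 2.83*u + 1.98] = -5.24*u - 2.83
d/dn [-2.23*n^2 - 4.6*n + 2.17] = -4.46*n - 4.6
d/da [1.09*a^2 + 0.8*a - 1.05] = 2.18*a + 0.8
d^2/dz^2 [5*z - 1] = 0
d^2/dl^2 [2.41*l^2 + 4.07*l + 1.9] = 4.82000000000000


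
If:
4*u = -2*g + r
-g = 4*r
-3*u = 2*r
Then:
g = 0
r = 0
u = 0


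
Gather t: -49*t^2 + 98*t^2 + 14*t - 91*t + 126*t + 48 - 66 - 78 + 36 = 49*t^2 + 49*t - 60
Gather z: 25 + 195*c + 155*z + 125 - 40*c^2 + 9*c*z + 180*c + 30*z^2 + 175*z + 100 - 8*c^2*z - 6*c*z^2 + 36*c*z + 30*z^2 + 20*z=-40*c^2 + 375*c + z^2*(60 - 6*c) + z*(-8*c^2 + 45*c + 350) + 250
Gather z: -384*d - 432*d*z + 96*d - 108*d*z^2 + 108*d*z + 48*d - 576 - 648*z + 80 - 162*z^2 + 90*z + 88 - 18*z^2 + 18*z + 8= -240*d + z^2*(-108*d - 180) + z*(-324*d - 540) - 400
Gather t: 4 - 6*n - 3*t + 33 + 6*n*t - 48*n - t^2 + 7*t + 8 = -54*n - t^2 + t*(6*n + 4) + 45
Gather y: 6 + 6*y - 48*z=6*y - 48*z + 6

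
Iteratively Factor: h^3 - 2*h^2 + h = (h - 1)*(h^2 - h) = (h - 1)^2*(h)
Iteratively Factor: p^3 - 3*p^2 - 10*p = (p)*(p^2 - 3*p - 10) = p*(p - 5)*(p + 2)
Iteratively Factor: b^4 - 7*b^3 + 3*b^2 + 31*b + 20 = (b - 5)*(b^3 - 2*b^2 - 7*b - 4) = (b - 5)*(b - 4)*(b^2 + 2*b + 1) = (b - 5)*(b - 4)*(b + 1)*(b + 1)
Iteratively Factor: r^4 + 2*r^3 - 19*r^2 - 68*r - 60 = (r + 3)*(r^3 - r^2 - 16*r - 20) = (r - 5)*(r + 3)*(r^2 + 4*r + 4) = (r - 5)*(r + 2)*(r + 3)*(r + 2)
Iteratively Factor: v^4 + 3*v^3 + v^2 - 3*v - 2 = (v + 1)*(v^3 + 2*v^2 - v - 2) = (v + 1)^2*(v^2 + v - 2) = (v + 1)^2*(v + 2)*(v - 1)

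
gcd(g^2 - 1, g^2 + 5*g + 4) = g + 1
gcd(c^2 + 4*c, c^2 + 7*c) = c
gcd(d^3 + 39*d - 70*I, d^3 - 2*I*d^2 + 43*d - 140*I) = d^2 + 2*I*d + 35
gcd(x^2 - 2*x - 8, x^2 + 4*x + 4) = x + 2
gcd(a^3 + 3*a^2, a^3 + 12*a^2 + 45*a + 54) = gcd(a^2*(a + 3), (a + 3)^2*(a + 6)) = a + 3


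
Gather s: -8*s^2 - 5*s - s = -8*s^2 - 6*s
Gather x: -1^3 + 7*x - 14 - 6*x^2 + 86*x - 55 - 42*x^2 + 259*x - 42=-48*x^2 + 352*x - 112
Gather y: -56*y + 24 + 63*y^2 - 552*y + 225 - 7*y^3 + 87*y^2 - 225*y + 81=-7*y^3 + 150*y^2 - 833*y + 330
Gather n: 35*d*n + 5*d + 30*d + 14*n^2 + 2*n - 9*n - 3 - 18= 35*d + 14*n^2 + n*(35*d - 7) - 21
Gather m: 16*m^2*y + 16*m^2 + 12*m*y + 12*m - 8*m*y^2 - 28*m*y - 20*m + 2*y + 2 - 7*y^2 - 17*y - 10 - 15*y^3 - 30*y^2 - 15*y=m^2*(16*y + 16) + m*(-8*y^2 - 16*y - 8) - 15*y^3 - 37*y^2 - 30*y - 8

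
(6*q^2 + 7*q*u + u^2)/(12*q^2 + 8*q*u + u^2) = (q + u)/(2*q + u)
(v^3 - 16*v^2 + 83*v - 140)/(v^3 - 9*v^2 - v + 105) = (v - 4)/(v + 3)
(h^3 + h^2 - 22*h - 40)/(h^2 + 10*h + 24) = (h^2 - 3*h - 10)/(h + 6)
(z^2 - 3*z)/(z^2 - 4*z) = (z - 3)/(z - 4)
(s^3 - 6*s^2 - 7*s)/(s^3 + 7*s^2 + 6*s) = (s - 7)/(s + 6)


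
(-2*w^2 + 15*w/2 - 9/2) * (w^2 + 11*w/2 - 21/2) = -2*w^4 - 7*w^3/2 + 231*w^2/4 - 207*w/2 + 189/4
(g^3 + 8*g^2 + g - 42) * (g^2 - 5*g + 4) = g^5 + 3*g^4 - 35*g^3 - 15*g^2 + 214*g - 168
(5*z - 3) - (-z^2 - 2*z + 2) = z^2 + 7*z - 5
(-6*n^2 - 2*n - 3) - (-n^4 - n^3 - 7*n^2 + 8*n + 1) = n^4 + n^3 + n^2 - 10*n - 4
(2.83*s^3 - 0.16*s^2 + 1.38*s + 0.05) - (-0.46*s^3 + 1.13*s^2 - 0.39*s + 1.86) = 3.29*s^3 - 1.29*s^2 + 1.77*s - 1.81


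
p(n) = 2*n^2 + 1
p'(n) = 4*n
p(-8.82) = 156.58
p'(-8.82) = -35.28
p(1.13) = 3.55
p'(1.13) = 4.52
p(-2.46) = 13.10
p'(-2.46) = -9.84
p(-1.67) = 6.58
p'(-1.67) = -6.68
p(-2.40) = 12.52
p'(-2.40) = -9.60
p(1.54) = 5.74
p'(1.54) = 6.16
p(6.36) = 81.90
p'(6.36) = 25.44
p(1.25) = 4.12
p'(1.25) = 5.00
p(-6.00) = 73.00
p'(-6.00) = -24.00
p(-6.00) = 73.00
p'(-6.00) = -24.00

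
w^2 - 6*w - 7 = (w - 7)*(w + 1)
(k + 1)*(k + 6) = k^2 + 7*k + 6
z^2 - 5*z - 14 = (z - 7)*(z + 2)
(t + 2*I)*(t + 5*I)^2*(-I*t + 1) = -I*t^4 + 13*t^3 + 57*I*t^2 - 95*t - 50*I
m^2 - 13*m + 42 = (m - 7)*(m - 6)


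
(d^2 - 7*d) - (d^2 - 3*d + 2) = -4*d - 2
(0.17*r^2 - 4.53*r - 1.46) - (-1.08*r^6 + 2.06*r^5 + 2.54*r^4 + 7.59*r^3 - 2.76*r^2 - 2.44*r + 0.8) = 1.08*r^6 - 2.06*r^5 - 2.54*r^4 - 7.59*r^3 + 2.93*r^2 - 2.09*r - 2.26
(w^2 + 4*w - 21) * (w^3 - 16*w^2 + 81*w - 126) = w^5 - 12*w^4 - 4*w^3 + 534*w^2 - 2205*w + 2646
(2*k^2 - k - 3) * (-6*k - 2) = -12*k^3 + 2*k^2 + 20*k + 6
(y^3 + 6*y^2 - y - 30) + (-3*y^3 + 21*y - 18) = -2*y^3 + 6*y^2 + 20*y - 48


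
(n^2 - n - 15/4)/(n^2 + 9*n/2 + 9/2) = (n - 5/2)/(n + 3)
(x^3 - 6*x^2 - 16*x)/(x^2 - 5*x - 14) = x*(x - 8)/(x - 7)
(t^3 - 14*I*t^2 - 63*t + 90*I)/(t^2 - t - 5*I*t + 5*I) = (t^2 - 9*I*t - 18)/(t - 1)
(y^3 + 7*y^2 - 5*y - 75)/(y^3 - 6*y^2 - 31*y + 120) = (y + 5)/(y - 8)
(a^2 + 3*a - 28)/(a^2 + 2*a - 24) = (a + 7)/(a + 6)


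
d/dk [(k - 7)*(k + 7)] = 2*k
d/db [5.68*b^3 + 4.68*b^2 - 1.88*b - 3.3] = 17.04*b^2 + 9.36*b - 1.88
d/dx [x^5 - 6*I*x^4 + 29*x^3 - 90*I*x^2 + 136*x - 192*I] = 5*x^4 - 24*I*x^3 + 87*x^2 - 180*I*x + 136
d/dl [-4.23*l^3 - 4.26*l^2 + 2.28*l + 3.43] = -12.69*l^2 - 8.52*l + 2.28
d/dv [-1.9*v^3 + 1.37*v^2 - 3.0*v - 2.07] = -5.7*v^2 + 2.74*v - 3.0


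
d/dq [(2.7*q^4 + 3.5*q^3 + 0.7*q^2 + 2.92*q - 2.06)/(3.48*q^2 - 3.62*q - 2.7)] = (18.792*q^5 - 17.142*q^4 - 54.5*q^3 - 41.0456*q^2 + 10.5576*q - 15.3412)/(12.1104*q^4 - 25.1952*q^3 - 5.6876*q^2 + 19.548*q + 7.29)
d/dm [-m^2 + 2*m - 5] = 2 - 2*m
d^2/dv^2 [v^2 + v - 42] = 2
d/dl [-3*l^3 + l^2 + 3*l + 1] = -9*l^2 + 2*l + 3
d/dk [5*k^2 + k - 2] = 10*k + 1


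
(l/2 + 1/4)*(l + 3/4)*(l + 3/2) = l^3/2 + 11*l^2/8 + 9*l/8 + 9/32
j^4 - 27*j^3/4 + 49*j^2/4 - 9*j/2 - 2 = (j - 4)*(j - 2)*(j - 1)*(j + 1/4)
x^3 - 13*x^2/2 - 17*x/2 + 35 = (x - 7)*(x - 2)*(x + 5/2)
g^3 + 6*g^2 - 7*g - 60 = (g - 3)*(g + 4)*(g + 5)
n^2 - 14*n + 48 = (n - 8)*(n - 6)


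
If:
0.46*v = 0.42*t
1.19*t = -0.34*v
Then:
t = 0.00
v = 0.00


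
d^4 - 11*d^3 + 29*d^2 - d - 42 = (d - 7)*(d - 3)*(d - 2)*(d + 1)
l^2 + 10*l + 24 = (l + 4)*(l + 6)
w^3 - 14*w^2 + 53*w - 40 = (w - 8)*(w - 5)*(w - 1)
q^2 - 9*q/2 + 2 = (q - 4)*(q - 1/2)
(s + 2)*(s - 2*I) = s^2 + 2*s - 2*I*s - 4*I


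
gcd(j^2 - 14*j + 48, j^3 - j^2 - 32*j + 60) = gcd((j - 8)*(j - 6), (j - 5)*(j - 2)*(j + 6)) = 1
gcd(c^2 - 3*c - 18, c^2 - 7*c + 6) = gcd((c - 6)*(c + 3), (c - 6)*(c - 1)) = c - 6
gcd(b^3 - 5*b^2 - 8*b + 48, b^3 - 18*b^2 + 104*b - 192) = b - 4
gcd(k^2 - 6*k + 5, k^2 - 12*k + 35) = k - 5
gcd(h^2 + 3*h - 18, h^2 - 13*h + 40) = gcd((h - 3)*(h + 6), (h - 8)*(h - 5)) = 1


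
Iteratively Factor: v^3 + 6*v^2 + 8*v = (v)*(v^2 + 6*v + 8) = v*(v + 2)*(v + 4)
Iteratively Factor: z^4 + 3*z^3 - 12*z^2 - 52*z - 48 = (z + 2)*(z^3 + z^2 - 14*z - 24) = (z + 2)*(z + 3)*(z^2 - 2*z - 8) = (z - 4)*(z + 2)*(z + 3)*(z + 2)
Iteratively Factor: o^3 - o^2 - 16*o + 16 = (o + 4)*(o^2 - 5*o + 4) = (o - 1)*(o + 4)*(o - 4)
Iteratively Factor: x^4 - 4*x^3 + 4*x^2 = (x)*(x^3 - 4*x^2 + 4*x) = x*(x - 2)*(x^2 - 2*x) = x^2*(x - 2)*(x - 2)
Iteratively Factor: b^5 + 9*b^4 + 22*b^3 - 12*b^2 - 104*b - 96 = (b + 4)*(b^4 + 5*b^3 + 2*b^2 - 20*b - 24) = (b + 3)*(b + 4)*(b^3 + 2*b^2 - 4*b - 8) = (b - 2)*(b + 3)*(b + 4)*(b^2 + 4*b + 4) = (b - 2)*(b + 2)*(b + 3)*(b + 4)*(b + 2)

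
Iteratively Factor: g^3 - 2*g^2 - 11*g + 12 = (g - 1)*(g^2 - g - 12) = (g - 4)*(g - 1)*(g + 3)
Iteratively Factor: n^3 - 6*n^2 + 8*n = (n)*(n^2 - 6*n + 8) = n*(n - 4)*(n - 2)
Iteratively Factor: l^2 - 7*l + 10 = (l - 2)*(l - 5)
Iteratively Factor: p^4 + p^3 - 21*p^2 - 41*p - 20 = (p + 1)*(p^3 - 21*p - 20) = (p + 1)*(p + 4)*(p^2 - 4*p - 5) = (p + 1)^2*(p + 4)*(p - 5)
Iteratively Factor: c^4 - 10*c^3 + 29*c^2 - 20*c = (c - 4)*(c^3 - 6*c^2 + 5*c) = c*(c - 4)*(c^2 - 6*c + 5) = c*(c - 5)*(c - 4)*(c - 1)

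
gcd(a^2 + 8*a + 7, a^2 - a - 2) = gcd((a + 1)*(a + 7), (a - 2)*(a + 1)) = a + 1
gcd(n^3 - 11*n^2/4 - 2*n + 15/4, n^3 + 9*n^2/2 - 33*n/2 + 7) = 1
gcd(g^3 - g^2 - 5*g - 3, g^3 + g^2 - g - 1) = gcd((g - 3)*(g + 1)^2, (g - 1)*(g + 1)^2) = g^2 + 2*g + 1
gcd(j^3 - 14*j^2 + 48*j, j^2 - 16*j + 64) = j - 8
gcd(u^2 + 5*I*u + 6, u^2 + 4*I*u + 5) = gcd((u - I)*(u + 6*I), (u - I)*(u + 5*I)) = u - I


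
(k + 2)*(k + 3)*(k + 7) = k^3 + 12*k^2 + 41*k + 42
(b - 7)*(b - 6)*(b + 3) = b^3 - 10*b^2 + 3*b + 126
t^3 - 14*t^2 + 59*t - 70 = (t - 7)*(t - 5)*(t - 2)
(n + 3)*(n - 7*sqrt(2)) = n^2 - 7*sqrt(2)*n + 3*n - 21*sqrt(2)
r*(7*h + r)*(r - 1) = 7*h*r^2 - 7*h*r + r^3 - r^2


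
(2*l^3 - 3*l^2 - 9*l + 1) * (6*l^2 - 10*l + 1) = 12*l^5 - 38*l^4 - 22*l^3 + 93*l^2 - 19*l + 1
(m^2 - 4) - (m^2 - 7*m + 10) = 7*m - 14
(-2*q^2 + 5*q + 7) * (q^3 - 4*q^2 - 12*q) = -2*q^5 + 13*q^4 + 11*q^3 - 88*q^2 - 84*q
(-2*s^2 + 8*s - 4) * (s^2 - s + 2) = -2*s^4 + 10*s^3 - 16*s^2 + 20*s - 8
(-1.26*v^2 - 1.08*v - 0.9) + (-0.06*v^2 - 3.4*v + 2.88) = -1.32*v^2 - 4.48*v + 1.98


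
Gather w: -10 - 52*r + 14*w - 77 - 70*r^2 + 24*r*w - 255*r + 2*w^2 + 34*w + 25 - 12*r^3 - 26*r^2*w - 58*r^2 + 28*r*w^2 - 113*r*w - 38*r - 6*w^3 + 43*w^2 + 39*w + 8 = -12*r^3 - 128*r^2 - 345*r - 6*w^3 + w^2*(28*r + 45) + w*(-26*r^2 - 89*r + 87) - 54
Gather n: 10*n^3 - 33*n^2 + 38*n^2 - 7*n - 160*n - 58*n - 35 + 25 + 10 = 10*n^3 + 5*n^2 - 225*n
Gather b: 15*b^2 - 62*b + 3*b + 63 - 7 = 15*b^2 - 59*b + 56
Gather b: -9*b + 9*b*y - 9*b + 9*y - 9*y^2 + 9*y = b*(9*y - 18) - 9*y^2 + 18*y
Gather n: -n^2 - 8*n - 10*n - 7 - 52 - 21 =-n^2 - 18*n - 80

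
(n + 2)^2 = n^2 + 4*n + 4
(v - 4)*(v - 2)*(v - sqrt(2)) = v^3 - 6*v^2 - sqrt(2)*v^2 + 8*v + 6*sqrt(2)*v - 8*sqrt(2)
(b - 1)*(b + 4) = b^2 + 3*b - 4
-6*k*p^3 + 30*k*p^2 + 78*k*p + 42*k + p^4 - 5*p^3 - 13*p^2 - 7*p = (-6*k + p)*(p - 7)*(p + 1)^2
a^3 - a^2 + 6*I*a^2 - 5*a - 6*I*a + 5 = (a - 1)*(a + I)*(a + 5*I)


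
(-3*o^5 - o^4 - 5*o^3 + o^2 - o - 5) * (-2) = 6*o^5 + 2*o^4 + 10*o^3 - 2*o^2 + 2*o + 10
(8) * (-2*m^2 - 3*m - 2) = -16*m^2 - 24*m - 16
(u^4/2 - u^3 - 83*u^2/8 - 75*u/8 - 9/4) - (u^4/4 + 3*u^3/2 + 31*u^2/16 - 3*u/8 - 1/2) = u^4/4 - 5*u^3/2 - 197*u^2/16 - 9*u - 7/4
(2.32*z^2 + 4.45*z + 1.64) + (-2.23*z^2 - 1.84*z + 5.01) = 0.0899999999999999*z^2 + 2.61*z + 6.65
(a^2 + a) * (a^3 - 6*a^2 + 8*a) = a^5 - 5*a^4 + 2*a^3 + 8*a^2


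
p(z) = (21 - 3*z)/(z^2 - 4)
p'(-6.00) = 0.36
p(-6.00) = 1.22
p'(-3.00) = 6.60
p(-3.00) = 6.00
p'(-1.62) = 46.46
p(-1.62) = -18.80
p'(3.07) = -3.01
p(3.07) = 2.17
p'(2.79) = -5.71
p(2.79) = 3.34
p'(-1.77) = 127.34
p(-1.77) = -30.34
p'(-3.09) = 5.54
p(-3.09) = 5.46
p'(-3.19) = 4.63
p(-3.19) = 4.95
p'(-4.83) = 0.76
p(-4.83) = 1.84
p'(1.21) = -5.35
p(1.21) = -6.85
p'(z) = -2*z*(21 - 3*z)/(z^2 - 4)^2 - 3/(z^2 - 4) = 3*(-z^2 + 2*z*(z - 7) + 4)/(z^2 - 4)^2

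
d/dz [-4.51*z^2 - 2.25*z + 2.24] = -9.02*z - 2.25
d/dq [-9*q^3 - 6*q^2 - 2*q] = -27*q^2 - 12*q - 2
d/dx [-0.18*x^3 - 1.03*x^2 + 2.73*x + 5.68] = -0.54*x^2 - 2.06*x + 2.73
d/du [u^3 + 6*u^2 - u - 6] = 3*u^2 + 12*u - 1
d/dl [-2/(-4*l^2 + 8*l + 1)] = 16*(1 - l)/(-4*l^2 + 8*l + 1)^2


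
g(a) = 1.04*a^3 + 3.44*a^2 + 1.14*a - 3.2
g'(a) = 3.12*a^2 + 6.88*a + 1.14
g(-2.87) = -2.72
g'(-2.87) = 7.09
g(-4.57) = -35.83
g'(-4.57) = 34.86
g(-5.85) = -100.35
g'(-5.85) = 67.67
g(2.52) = 38.16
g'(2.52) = 38.29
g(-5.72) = -91.80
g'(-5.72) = 63.87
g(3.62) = 95.34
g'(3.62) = 66.93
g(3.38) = 80.11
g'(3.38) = 60.04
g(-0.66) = -2.75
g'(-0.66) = -2.04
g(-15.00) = -2756.30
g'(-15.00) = 599.94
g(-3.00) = -3.74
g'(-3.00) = 8.58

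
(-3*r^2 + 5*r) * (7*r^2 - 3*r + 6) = -21*r^4 + 44*r^3 - 33*r^2 + 30*r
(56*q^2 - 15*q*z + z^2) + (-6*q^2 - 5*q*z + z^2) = 50*q^2 - 20*q*z + 2*z^2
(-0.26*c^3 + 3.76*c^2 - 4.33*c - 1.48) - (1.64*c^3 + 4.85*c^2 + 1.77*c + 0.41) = -1.9*c^3 - 1.09*c^2 - 6.1*c - 1.89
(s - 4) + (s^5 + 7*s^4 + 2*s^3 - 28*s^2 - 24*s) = s^5 + 7*s^4 + 2*s^3 - 28*s^2 - 23*s - 4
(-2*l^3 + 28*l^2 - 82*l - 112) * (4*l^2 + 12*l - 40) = -8*l^5 + 88*l^4 + 88*l^3 - 2552*l^2 + 1936*l + 4480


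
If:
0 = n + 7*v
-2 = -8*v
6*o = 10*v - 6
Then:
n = -7/4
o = -7/12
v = 1/4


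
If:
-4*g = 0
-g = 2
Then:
No Solution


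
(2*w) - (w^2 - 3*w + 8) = -w^2 + 5*w - 8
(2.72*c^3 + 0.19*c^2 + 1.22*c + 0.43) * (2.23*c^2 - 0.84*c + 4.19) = 6.0656*c^5 - 1.8611*c^4 + 13.9578*c^3 + 0.7302*c^2 + 4.7506*c + 1.8017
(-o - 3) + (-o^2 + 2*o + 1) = -o^2 + o - 2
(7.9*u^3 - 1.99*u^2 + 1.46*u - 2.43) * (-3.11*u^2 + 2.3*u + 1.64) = -24.569*u^5 + 24.3589*u^4 + 3.8384*u^3 + 7.6517*u^2 - 3.1946*u - 3.9852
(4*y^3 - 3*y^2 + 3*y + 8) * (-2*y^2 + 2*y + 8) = -8*y^5 + 14*y^4 + 20*y^3 - 34*y^2 + 40*y + 64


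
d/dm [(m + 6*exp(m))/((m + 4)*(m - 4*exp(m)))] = ((m + 4)*(m - 4*exp(m))*(6*exp(m) + 1) + (m + 4)*(m + 6*exp(m))*(4*exp(m) - 1) - (m - 4*exp(m))*(m + 6*exp(m)))/((m + 4)^2*(m - 4*exp(m))^2)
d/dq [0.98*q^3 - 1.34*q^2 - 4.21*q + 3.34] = 2.94*q^2 - 2.68*q - 4.21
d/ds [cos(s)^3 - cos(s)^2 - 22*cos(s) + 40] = (-3*cos(s)^2 + 2*cos(s) + 22)*sin(s)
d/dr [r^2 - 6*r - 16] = 2*r - 6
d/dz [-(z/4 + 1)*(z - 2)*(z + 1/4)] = -3*z^2/4 - 9*z/8 + 15/8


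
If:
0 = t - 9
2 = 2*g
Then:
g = 1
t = 9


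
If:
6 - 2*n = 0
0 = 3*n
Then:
No Solution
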